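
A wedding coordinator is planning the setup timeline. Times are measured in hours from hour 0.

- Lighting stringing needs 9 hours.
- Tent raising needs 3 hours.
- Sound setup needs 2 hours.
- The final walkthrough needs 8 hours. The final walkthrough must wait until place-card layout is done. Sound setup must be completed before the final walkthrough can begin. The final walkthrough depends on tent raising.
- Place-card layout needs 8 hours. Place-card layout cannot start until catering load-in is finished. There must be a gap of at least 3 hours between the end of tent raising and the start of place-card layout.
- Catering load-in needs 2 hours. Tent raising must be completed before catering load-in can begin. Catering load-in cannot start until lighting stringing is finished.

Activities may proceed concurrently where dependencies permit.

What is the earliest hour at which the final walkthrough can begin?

Sound setup has no prerequisites, so it starts at hour 0 and finishes at hour 2.
Lighting stringing has no prerequisites, so it starts at hour 0 and finishes at hour 9.
Tent raising can start immediately at hour 0; it finishes at hour 3.
Catering load-in needs all of tent raising (finishes hour 3); lighting stringing (finishes hour 9). That puts its earliest start at hour 9; it finishes at 9 + 2 = hour 11.
For place-card layout: catering load-in (finishes hour 11); tent raising (finishes hour 3, plus 3-hour gap → hour 6). Taking the maximum gives a start of hour 11, and it finishes at 11 + 8 = hour 19.
The final walkthrough waits on place-card layout (finishes hour 19); sound setup (finishes hour 2); tent raising (finishes hour 3). The latest of these is hour 19, which is the earliest the final walkthrough can start.

19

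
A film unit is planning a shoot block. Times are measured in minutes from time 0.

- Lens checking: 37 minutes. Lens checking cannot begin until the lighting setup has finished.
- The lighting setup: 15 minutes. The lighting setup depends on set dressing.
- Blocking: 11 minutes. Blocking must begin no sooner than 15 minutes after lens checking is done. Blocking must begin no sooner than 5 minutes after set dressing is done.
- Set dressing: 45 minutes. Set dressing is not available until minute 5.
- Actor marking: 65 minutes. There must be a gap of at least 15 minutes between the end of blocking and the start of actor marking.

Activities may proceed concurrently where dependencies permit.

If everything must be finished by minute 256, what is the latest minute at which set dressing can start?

To finish by minute 256, actor marking (duration 65) must start no later than minute 191.
Blocking must finish before actor marking (must start by minute 191, minus 15-minute gap → minute 176). With an 11-minute duration, blocking must start by 176 − 11 = minute 165.
Lens checking has to be done before blocking (must start by minute 165, minus 15-minute gap → minute 150). That means finishing by minute 150, i.e. starting by 150 − 37 = minute 113.
The lighting setup has to be done before lens checking (must start by minute 113). That means finishing by minute 113, i.e. starting by 113 − 15 = minute 98.
Set dressing has several dependents: the lighting setup (must start by minute 98); blocking (must start by minute 165, minus 5-minute gap → minute 160). The earliest of those limits is minute 98, so set dressing must start by 98 − 45 = minute 53.

53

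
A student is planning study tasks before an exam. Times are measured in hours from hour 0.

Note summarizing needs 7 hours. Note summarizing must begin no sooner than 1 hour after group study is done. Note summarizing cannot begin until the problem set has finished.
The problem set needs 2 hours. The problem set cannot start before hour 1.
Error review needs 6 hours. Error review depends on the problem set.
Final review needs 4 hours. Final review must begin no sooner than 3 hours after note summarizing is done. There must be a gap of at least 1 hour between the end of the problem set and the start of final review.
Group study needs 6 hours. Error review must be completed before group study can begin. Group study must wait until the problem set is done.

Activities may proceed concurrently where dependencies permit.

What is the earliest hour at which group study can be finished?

15

The problem set cannot begin until its own release at hour 1. It runs from hour 1 to 1 + 2 = hour 3.
Error review cannot begin until the problem set (finishes hour 3). It runs from hour 3 to 3 + 6 = hour 9.
For group study: error review (finishes hour 9); the problem set (finishes hour 3). Taking the maximum gives a start of hour 9, and it finishes at 9 + 6 = hour 15.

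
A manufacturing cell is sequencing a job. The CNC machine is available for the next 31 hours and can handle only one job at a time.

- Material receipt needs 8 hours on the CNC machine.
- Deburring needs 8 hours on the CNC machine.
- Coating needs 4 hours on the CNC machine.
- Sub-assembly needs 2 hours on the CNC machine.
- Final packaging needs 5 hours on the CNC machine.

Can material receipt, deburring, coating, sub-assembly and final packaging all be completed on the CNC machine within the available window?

Yes

Running back to back, the jobs need 8 + 8 + 4 + 2 + 5 = 27 hours on the CNC machine.
Since 27 ≤ 31, they fit within the window.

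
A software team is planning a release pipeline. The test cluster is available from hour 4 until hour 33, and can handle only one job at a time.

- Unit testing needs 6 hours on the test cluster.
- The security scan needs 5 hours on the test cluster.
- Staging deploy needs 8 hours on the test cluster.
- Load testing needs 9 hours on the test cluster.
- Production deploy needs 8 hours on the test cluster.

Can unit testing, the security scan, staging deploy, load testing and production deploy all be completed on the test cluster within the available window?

The test cluster window is 33 − 4 = 29 hours.
Running back to back, the jobs need 6 + 5 + 8 + 9 + 8 = 36 hours on the test cluster.
Since 36 > 29, they cannot all fit.

No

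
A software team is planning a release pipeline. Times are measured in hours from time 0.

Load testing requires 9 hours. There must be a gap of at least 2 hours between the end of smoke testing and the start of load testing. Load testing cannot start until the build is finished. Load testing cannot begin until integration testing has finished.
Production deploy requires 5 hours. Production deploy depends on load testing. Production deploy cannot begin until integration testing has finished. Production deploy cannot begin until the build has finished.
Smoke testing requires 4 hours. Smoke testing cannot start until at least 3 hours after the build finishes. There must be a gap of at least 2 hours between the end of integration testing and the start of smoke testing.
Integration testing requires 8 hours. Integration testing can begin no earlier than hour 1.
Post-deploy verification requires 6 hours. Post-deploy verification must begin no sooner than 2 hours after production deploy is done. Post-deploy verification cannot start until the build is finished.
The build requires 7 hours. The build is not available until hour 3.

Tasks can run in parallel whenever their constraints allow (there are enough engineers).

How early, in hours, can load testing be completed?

Integration testing cannot begin until its own release at hour 1. It runs from hour 1 to 1 + 8 = hour 9.
The build waits on its own release at hour 3, so it starts at hour 3 and finishes at 3 + 7 = hour 10.
For smoke testing: the build (finishes hour 10, plus 3-hour gap → hour 13); integration testing (finishes hour 9, plus 2-hour gap → hour 11). Taking the maximum gives a start of hour 13, and it finishes at 13 + 4 = hour 17.
For load testing: smoke testing (finishes hour 17, plus 2-hour gap → hour 19); the build (finishes hour 10); integration testing (finishes hour 9). Taking the maximum gives a start of hour 19, and it finishes at 19 + 9 = hour 28.

28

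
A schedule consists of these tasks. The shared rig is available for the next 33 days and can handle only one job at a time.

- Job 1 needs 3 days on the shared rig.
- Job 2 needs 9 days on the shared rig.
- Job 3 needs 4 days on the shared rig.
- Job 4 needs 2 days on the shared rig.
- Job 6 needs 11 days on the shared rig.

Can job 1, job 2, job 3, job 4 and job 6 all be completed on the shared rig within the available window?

Yes

Running back to back, the jobs need 3 + 9 + 4 + 2 + 11 = 29 days on the shared rig.
Since 29 ≤ 33, they fit within the window.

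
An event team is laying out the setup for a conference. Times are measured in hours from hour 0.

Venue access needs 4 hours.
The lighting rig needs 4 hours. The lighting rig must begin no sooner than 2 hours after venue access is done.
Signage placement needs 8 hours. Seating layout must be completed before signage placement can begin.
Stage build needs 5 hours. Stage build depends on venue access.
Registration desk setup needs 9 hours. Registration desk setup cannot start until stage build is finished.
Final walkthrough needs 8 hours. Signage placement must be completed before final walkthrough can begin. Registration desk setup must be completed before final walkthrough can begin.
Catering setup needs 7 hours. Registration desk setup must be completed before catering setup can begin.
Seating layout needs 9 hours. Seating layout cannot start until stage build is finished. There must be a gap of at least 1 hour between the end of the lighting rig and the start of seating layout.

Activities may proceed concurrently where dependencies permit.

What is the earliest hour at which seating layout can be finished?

20

Venue access can start immediately at hour 0; it finishes at hour 4.
The lighting rig waits on venue access (finishes hour 4, plus 2-hour gap → hour 6), so it starts at hour 6 and finishes at 6 + 4 = hour 10.
Stage build cannot begin until venue access (finishes hour 4). It runs from hour 4 to 4 + 5 = hour 9.
For seating layout: stage build (finishes hour 9); the lighting rig (finishes hour 10, plus 1-hour gap → hour 11). Taking the maximum gives a start of hour 11, and it finishes at 11 + 9 = hour 20.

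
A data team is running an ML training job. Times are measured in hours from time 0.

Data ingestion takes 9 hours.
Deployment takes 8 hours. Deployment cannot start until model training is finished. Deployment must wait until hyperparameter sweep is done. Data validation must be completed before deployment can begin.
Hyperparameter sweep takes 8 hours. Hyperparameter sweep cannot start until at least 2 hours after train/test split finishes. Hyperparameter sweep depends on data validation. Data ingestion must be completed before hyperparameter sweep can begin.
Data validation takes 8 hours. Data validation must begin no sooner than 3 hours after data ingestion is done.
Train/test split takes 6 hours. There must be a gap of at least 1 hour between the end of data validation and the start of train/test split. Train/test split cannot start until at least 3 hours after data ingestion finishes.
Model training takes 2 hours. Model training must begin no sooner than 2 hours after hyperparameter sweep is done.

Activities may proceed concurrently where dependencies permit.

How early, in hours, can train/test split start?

21

Data ingestion has no prerequisites, so it starts at hour 0 and finishes at hour 9.
Data validation cannot begin until data ingestion (finishes hour 9, plus 3-hour gap → hour 12). It runs from hour 12 to 12 + 8 = hour 20.
Train/test split waits on data validation (finishes hour 20, plus 1-hour gap → hour 21); data ingestion (finishes hour 9, plus 3-hour gap → hour 12). The latest of these is hour 21, which is the earliest train/test split can start.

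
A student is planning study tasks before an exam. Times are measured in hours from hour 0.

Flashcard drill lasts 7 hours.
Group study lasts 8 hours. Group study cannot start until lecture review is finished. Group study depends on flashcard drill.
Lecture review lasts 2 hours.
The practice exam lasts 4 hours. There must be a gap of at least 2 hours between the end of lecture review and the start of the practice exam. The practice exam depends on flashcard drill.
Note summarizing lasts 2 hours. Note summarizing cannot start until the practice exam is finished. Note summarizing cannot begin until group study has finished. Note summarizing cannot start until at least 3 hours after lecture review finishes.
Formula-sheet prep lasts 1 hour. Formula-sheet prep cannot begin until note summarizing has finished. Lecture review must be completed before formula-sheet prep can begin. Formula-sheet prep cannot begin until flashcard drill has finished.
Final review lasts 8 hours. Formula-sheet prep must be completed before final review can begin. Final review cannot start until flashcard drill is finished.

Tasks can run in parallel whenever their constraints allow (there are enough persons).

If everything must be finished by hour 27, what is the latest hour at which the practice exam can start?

Nothing follows final review; the deadline of hour 27 is its only limit. It must start by 27 − 8 = hour 19.
Formula-sheet prep has to be done before final review (must start by hour 19). That means finishing by hour 19, i.e. starting by 19 − 1 = hour 18.
Note summarizing has to be done before formula-sheet prep (must start by hour 18). That means finishing by hour 18, i.e. starting by 18 − 2 = hour 16.
The practice exam has to be done before note summarizing (must start by hour 16). That means finishing by hour 16, i.e. starting by 16 − 4 = hour 12.

12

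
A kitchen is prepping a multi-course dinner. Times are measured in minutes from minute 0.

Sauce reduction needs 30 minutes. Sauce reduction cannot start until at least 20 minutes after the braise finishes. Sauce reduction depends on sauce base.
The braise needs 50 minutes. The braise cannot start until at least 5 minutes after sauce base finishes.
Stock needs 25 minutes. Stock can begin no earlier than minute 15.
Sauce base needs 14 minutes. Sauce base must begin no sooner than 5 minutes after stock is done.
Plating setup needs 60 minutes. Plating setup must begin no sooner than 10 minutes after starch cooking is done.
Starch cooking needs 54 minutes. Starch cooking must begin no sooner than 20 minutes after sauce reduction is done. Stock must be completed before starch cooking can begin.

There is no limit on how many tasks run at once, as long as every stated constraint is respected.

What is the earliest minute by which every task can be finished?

308

After its own release at minute 15, stock can start at minute 15 and finishes at minute 40.
After stock (finishes minute 40, plus 5-minute gap → minute 45), sauce base can start at minute 45 and finishes at minute 59.
The braise cannot begin until sauce base (finishes minute 59, plus 5-minute gap → minute 64). It runs from minute 64 to 64 + 50 = minute 114.
Sauce reduction needs all of the braise (finishes minute 114, plus 20-minute gap → minute 134); sauce base (finishes minute 59). That puts its earliest start at minute 134; it finishes at 134 + 30 = minute 164.
Starch cooking needs all of sauce reduction (finishes minute 164, plus 20-minute gap → minute 184); stock (finishes minute 40). That puts its earliest start at minute 184; it finishes at 184 + 54 = minute 238.
Plating setup cannot begin until starch cooking (finishes minute 238, plus 10-minute gap → minute 248). It runs from minute 248 to 248 + 60 = minute 308.
All tasks are finished once the last one completes. Finish times: Stock at 40, Sauce base at 59, The braise at 114, Sauce reduction at 164, Starch cooking at 238, Plating setup at 308. The latest is minute 308.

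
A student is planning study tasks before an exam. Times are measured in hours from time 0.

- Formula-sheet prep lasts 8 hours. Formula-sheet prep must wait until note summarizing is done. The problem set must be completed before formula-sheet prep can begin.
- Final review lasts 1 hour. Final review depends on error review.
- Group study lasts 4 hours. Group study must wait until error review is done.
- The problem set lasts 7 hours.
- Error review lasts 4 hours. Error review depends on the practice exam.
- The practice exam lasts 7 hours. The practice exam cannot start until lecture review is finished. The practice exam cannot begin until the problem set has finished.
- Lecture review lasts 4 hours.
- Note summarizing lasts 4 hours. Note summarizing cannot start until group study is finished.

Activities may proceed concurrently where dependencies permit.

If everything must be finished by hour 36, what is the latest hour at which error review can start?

16

Nothing follows formula-sheet prep; the deadline of hour 36 is its only limit. It must start by 36 − 8 = hour 28.
Note summarizing feeds into formula-sheet prep (must start by hour 28); so note summarizing must finish by hour 28 and therefore start by hour 24.
Group study must finish before note summarizing (must start by hour 24). With a 4-hour duration, group study must start by 24 − 4 = hour 20.
To finish by hour 36, final review (duration 1) must start no later than hour 35.
Error review must finish in time for group study (must start by hour 20); final review (must start by hour 35). The tightest is hour 20, so error review must start by 20 − 4 = hour 16.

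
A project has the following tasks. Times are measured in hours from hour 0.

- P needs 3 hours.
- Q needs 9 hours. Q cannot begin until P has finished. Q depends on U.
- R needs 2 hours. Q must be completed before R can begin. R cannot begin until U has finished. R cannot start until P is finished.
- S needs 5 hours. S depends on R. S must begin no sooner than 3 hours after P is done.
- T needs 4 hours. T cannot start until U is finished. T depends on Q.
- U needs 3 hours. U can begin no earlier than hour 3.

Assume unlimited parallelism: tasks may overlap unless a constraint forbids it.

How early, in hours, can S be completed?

22

U cannot begin until its own release at hour 3. It runs from hour 3 to 3 + 3 = hour 6.
Nothing blocks P, so it runs from hour 0 to hour 3.
Q needs all of P (finishes hour 3); U (finishes hour 6). That puts its earliest start at hour 6; it finishes at 6 + 9 = hour 15.
For R: Q (finishes hour 15); U (finishes hour 6); P (finishes hour 3). Taking the maximum gives a start of hour 15, and it finishes at 15 + 2 = hour 17.
For S: R (finishes hour 17); P (finishes hour 3, plus 3-hour gap → hour 6). Taking the maximum gives a start of hour 17, and it finishes at 17 + 5 = hour 22.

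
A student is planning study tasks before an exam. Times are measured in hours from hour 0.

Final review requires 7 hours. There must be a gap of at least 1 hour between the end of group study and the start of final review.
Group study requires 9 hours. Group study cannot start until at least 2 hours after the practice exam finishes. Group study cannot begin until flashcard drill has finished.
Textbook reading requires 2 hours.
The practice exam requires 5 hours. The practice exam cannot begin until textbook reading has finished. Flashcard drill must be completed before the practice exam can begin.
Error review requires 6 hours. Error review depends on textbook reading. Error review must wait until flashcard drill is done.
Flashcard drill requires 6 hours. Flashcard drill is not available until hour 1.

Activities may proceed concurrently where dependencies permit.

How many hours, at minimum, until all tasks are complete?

31

Flashcard drill waits on its own release at hour 1, so it starts at hour 1 and finishes at 1 + 6 = hour 7.
Nothing blocks textbook reading, so it runs from hour 0 to hour 2.
For error review: textbook reading (finishes hour 2); flashcard drill (finishes hour 7). Taking the maximum gives a start of hour 7, and it finishes at 7 + 6 = hour 13.
For the practice exam: textbook reading (finishes hour 2); flashcard drill (finishes hour 7). Taking the maximum gives a start of hour 7, and it finishes at 7 + 5 = hour 12.
Group study has to wait for the practice exam (finishes hour 12, plus 2-hour gap → hour 14); flashcard drill (finishes hour 7). The latest of these is hour 14, so group study runs hour 14 to 14 + 9 = hour 23.
Final review cannot begin until group study (finishes hour 23, plus 1-hour gap → hour 24). It runs from hour 24 to 24 + 7 = hour 31.
All tasks are finished once the last one completes. Finish times: Textbook reading at 2, Flashcard drill at 7, The practice exam at 12, Error review at 13, Group study at 23, Final review at 31. The latest is hour 31.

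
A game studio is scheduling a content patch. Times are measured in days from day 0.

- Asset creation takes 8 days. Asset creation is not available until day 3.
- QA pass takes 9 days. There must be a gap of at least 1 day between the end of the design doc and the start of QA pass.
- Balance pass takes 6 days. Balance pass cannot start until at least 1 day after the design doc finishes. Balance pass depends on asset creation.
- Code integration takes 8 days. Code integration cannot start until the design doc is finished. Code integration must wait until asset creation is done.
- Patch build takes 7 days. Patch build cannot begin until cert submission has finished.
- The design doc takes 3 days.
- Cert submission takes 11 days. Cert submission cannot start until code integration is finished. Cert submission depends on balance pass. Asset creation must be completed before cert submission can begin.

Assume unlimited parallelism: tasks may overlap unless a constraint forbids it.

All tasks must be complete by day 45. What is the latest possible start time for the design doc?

16

Nothing follows patch build; the deadline of day 45 is its only limit. It must start by 45 − 7 = day 38.
Cert submission has to be done before patch build (must start by day 38). That means finishing by day 38, i.e. starting by 38 − 11 = day 27.
Code integration must finish before cert submission (must start by day 27). With an 8-day duration, code integration must start by 27 − 8 = day 19.
Balance pass must finish before cert submission (must start by day 27). With a 6-day duration, balance pass must start by 27 − 6 = day 21.
Nothing follows QA pass; the deadline of day 45 is its only limit. It must start by 45 − 9 = day 36.
The design doc has several dependents: code integration (must start by day 19); balance pass (must start by day 21, minus 1-day gap → day 20); QA pass (must start by day 36, minus 1-day gap → day 35). The earliest of those limits is day 19, so the design doc must start by 19 − 3 = day 16.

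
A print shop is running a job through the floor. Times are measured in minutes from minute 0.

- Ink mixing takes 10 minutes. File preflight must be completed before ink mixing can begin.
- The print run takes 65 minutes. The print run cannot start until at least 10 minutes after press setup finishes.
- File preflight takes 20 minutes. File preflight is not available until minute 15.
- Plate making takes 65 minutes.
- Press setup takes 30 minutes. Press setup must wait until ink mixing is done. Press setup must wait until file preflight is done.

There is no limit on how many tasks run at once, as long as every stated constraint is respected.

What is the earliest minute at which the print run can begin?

85

After its own release at minute 15, file preflight can start at minute 15 and finishes at minute 35.
Ink mixing cannot begin until file preflight (finishes minute 35). It runs from minute 35 to 35 + 10 = minute 45.
Press setup has to wait for ink mixing (finishes minute 45); file preflight (finishes minute 35). The latest of these is minute 45, so press setup runs minute 45 to 45 + 30 = minute 75.
The print run waits on press setup (finishes minute 75, plus 10-minute gap → minute 85), so the earliest it can start is minute 85.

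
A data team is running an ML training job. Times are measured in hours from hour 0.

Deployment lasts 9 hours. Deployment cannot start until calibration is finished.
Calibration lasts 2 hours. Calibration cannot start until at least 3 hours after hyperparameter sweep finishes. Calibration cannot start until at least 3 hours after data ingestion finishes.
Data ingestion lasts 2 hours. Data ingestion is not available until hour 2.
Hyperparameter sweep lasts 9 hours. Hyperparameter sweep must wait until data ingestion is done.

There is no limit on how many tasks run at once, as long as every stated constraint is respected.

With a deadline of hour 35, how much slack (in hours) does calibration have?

Data ingestion waits on its own release at hour 2, so it starts at hour 2 and finishes at 2 + 2 = hour 4.
After data ingestion (finishes hour 4), hyperparameter sweep can start at hour 4 and finishes at hour 13.
Calibration has to wait for hyperparameter sweep (finishes hour 13, plus 3-hour gap → hour 16); data ingestion (finishes hour 4, plus 3-hour gap → hour 7). The latest of these is hour 16, so calibration runs hour 16 to 16 + 2 = hour 18.

Working backward from the deadline:
Deployment must finish by hour 35; it takes 9 hours, so it must start by 35 − 9 = hour 26.
Calibration must finish before deployment (must start by hour 26). With a 2-hour duration, calibration must start by 26 − 2 = hour 24.
So calibration can start as early as hour 16 and as late as hour 24, giving 24 − 16 = 8 hours of slack.

8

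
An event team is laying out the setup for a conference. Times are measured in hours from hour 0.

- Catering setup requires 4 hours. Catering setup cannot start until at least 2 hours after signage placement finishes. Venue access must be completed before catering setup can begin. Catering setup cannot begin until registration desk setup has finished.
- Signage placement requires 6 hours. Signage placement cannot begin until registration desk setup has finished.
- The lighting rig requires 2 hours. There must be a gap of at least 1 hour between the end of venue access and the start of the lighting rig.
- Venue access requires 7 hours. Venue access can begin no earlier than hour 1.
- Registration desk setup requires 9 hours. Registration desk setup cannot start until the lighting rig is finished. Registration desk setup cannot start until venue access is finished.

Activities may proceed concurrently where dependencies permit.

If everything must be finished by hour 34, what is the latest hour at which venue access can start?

3

Nothing follows catering setup; the deadline of hour 34 is its only limit. It must start by 34 − 4 = hour 30.
Signage placement has to be done before catering setup (must start by hour 30, minus 2-hour gap → hour 28). That means finishing by hour 28, i.e. starting by 28 − 6 = hour 22.
Registration desk setup must finish in time for signage placement (must start by hour 22); catering setup (must start by hour 30). The tightest is hour 22, so registration desk setup must start by 22 − 9 = hour 13.
Since registration desk setup (must start by hour 13) depends on it, the lighting rig must finish by hour 13. Backing off its 2-hour duration gives a latest start of hour 11.
Venue access has several dependents: the lighting rig (must start by hour 11, minus 1-hour gap → hour 10); registration desk setup (must start by hour 13); catering setup (must start by hour 30). The earliest of those limits is hour 10, so venue access must start by 10 − 7 = hour 3.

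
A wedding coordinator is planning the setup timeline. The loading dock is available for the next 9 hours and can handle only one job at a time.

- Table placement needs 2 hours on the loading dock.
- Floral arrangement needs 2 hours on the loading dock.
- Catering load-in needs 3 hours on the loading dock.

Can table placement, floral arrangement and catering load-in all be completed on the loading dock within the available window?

Yes

Running back to back, the jobs need 2 + 2 + 3 = 7 hours on the loading dock.
Since 7 ≤ 9, they fit within the window.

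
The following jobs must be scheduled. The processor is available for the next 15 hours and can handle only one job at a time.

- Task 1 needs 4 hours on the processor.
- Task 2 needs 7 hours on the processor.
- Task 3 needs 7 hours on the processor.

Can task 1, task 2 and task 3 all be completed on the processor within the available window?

No

Running back to back, the jobs need 4 + 7 + 7 = 18 hours on the processor.
Since 18 > 15, they cannot all fit.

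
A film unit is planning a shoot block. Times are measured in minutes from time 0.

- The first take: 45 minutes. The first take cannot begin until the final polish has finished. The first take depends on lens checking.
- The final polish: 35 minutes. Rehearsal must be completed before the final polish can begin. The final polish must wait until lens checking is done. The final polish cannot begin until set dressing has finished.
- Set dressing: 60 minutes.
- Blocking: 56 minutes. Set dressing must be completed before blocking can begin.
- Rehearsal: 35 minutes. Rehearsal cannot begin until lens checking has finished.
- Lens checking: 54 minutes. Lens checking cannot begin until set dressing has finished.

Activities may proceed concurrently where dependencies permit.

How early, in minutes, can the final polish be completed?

184

Set dressing has no prerequisites, so it starts at minute 0 and finishes at minute 60.
Lens checking cannot begin until set dressing (finishes minute 60). It runs from minute 60 to 60 + 54 = minute 114.
Rehearsal cannot begin until lens checking (finishes minute 114). It runs from minute 114 to 114 + 35 = minute 149.
The final polish needs all of rehearsal (finishes minute 149); lens checking (finishes minute 114); set dressing (finishes minute 60). That puts its earliest start at minute 149; it finishes at 149 + 35 = minute 184.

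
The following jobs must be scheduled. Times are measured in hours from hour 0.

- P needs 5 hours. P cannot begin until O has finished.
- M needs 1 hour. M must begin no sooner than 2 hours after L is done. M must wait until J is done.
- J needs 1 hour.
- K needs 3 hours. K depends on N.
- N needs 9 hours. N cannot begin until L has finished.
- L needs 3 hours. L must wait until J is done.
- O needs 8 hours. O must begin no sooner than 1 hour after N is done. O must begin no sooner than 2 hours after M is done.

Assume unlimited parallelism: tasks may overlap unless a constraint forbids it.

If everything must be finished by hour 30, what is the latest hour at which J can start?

To finish by hour 30, P (duration 5) must start no later than hour 25.
O has to be done before P (must start by hour 25). That means finishing by hour 25, i.e. starting by 25 − 8 = hour 17.
Since O (must start by hour 17, minus 2-hour gap → hour 15) depends on it, M must finish by hour 15. Backing off its 1-hour duration gives a latest start of hour 14.
K must finish by hour 30; it takes 3 hours, so it must start by 30 − 3 = hour 27.
N has several dependents: K (must start by hour 27); O (must start by hour 17, minus 1-hour gap → hour 16). The earliest of those limits is hour 16, so N must start by 16 − 9 = hour 7.
L must finish in time for M (must start by hour 14, minus 2-hour gap → hour 12); N (must start by hour 7). The tightest is hour 7, so L must start by 7 − 3 = hour 4.
J must finish in time for L (must start by hour 4); M (must start by hour 14). The tightest is hour 4, so J must start by 4 − 1 = hour 3.

3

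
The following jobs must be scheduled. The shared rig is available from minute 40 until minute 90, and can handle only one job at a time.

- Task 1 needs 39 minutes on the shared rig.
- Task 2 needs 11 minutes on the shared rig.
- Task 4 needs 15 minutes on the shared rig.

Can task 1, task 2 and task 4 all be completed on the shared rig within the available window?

No

The shared rig window is 90 − 40 = 50 minutes.
Running back to back, the jobs need 39 + 11 + 15 = 65 minutes on the shared rig.
Since 65 > 50, they cannot all fit.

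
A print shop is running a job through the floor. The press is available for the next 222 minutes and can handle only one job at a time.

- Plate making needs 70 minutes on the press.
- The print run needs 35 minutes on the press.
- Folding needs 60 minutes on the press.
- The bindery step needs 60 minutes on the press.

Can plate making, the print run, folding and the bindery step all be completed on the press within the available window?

Running back to back, the jobs need 70 + 35 + 60 + 60 = 225 minutes on the press.
Since 225 > 222, they cannot all fit.

No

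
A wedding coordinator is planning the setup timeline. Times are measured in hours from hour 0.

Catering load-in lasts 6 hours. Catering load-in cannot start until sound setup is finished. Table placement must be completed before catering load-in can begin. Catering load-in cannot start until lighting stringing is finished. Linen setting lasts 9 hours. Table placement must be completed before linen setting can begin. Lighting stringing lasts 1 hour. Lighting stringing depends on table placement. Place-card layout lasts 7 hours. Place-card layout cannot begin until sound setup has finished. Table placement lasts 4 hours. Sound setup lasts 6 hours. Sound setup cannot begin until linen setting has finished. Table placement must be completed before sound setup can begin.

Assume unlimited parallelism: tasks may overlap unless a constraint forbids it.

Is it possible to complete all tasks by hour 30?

Table placement has no prerequisites, so it starts at hour 0 and finishes at hour 4.
Lighting stringing cannot begin until table placement (finishes hour 4). It runs from hour 4 to 4 + 1 = hour 5.
Linen setting cannot begin until table placement (finishes hour 4). It runs from hour 4 to 4 + 9 = hour 13.
Sound setup cannot start until linen setting (finishes hour 13); table placement (finishes hour 4). The controlling bound is hour 13, so sound setup finishes at 13 + 6 = hour 19.
After sound setup (finishes hour 19), place-card layout can start at hour 19 and finishes at hour 26.
Catering load-in cannot start until sound setup (finishes hour 19); table placement (finishes hour 4); lighting stringing (finishes hour 5). The controlling bound is hour 19, so catering load-in finishes at 19 + 6 = hour 25.
Every task is finished by hour 26, which is no later than the deadline of 30, so the schedule is feasible.

Yes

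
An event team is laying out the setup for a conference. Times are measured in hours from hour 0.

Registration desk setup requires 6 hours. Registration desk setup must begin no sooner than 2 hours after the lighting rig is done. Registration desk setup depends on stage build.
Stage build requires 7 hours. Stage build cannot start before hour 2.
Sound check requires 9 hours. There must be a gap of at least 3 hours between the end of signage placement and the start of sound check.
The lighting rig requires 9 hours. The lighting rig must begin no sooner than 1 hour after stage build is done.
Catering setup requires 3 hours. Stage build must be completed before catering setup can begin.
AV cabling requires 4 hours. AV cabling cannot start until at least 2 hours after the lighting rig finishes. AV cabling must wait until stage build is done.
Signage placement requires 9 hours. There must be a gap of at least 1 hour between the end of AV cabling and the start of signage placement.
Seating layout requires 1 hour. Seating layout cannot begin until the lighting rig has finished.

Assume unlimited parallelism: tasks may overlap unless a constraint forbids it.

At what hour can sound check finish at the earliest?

Stage build cannot begin until its own release at hour 2. It runs from hour 2 to 2 + 7 = hour 9.
The lighting rig waits on stage build (finishes hour 9, plus 1-hour gap → hour 10), so it starts at hour 10 and finishes at 10 + 9 = hour 19.
AV cabling cannot start until the lighting rig (finishes hour 19, plus 2-hour gap → hour 21); stage build (finishes hour 9). The controlling bound is hour 21, so AV cabling finishes at 21 + 4 = hour 25.
Signage placement waits on AV cabling (finishes hour 25, plus 1-hour gap → hour 26), so it starts at hour 26 and finishes at 26 + 9 = hour 35.
Sound check waits on signage placement (finishes hour 35, plus 3-hour gap → hour 38), so it starts at hour 38 and finishes at 38 + 9 = hour 47.

47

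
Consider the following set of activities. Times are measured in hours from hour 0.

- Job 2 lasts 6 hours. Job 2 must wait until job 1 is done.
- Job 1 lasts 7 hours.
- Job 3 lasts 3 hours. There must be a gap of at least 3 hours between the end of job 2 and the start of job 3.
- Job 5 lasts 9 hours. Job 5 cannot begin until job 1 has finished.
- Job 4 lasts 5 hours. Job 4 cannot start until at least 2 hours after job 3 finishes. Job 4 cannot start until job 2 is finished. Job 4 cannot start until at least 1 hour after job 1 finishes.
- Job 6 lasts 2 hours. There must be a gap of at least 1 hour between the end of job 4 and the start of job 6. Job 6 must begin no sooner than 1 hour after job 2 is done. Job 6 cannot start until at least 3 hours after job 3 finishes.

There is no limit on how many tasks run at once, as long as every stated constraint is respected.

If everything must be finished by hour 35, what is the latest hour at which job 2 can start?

Job 6 must finish by hour 35; it takes 2 hours, so it must start by 35 − 2 = hour 33.
Job 4 must finish before job 6 (must start by hour 33, minus 1-hour gap → hour 32). With a 5-hour duration, job 4 must start by 32 − 5 = hour 27.
Job 3 must finish in time for job 4 (must start by hour 27, minus 2-hour gap → hour 25); job 6 (must start by hour 33, minus 3-hour gap → hour 30). The tightest is hour 25, so job 3 must start by 25 − 3 = hour 22.
Job 2 has several dependents: job 3 (must start by hour 22, minus 3-hour gap → hour 19); job 4 (must start by hour 27); job 6 (must start by hour 33, minus 1-hour gap → hour 32). The earliest of those limits is hour 19, so job 2 must start by 19 − 6 = hour 13.

13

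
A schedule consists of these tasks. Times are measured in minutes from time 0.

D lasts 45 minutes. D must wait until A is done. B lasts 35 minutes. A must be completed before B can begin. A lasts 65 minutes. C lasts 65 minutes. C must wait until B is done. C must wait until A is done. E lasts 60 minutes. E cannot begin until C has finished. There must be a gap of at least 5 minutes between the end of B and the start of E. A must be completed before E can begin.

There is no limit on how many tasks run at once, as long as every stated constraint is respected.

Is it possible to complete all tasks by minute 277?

A can start immediately at minute 0; it finishes at minute 65.
D cannot begin until A (finishes minute 65). It runs from minute 65 to 65 + 45 = minute 110.
After A (finishes minute 65), B can start at minute 65 and finishes at minute 100.
For C: B (finishes minute 100); A (finishes minute 65). Taking the maximum gives a start of minute 100, and it finishes at 100 + 65 = minute 165.
For E: C (finishes minute 165); B (finishes minute 100, plus 5-minute gap → minute 105); A (finishes minute 65). Taking the maximum gives a start of minute 165, and it finishes at 165 + 60 = minute 225.
Every task is finished by minute 225, which is no later than the deadline of 277, so the schedule is feasible.

Yes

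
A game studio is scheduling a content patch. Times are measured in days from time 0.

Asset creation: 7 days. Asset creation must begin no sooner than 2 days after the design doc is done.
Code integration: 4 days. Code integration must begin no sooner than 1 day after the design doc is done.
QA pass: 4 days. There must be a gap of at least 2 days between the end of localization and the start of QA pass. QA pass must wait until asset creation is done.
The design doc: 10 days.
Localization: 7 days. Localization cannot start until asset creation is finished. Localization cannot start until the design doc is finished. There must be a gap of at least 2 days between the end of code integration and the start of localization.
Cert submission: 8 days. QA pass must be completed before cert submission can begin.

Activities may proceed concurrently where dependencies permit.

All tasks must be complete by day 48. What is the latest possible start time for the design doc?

8

Cert submission must finish by day 48; it takes 8 days, so it must start by 48 − 8 = day 40.
QA pass has to be done before cert submission (must start by day 40). That means finishing by day 40, i.e. starting by 40 − 4 = day 36.
Since QA pass (must start by day 36, minus 2-day gap → day 34) depends on it, localization must finish by day 34. Backing off its 7-day duration gives a latest start of day 27.
Asset creation feeds localization (must start by day 27); QA pass (must start by day 36). Taking the minimum, asset creation must finish by day 27 and start by 27 − 7 = day 20.
Code integration must finish before localization (must start by day 27, minus 2-day gap → day 25). With a 4-day duration, code integration must start by 25 − 4 = day 21.
The design doc feeds asset creation (must start by day 20, minus 2-day gap → day 18); code integration (must start by day 21, minus 1-day gap → day 20); localization (must start by day 27). Taking the minimum, the design doc must finish by day 18 and start by 18 − 10 = day 8.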